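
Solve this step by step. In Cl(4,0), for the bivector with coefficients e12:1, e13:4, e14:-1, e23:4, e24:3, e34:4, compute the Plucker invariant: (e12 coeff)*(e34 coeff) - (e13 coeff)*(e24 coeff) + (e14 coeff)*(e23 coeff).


Plucker relation: af - be + cd
a*f = 1*4 = 4
b*e = 4*3 = 12
c*d = (-1)*4 = -4
af - be + cd = 4 - 12 + (-4)
= -12


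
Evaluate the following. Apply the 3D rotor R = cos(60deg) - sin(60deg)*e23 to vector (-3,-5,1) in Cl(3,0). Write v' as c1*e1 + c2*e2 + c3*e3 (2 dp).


Rotor R = cos(60deg) - sin(60deg)*e23
Rotation angle theta = 2 * 60 = 120 degrees in the e23 plane (e2 -> e3).
The component perpendicular to the plane (e1) is invariant: v'_1 = v1 = -3.00
cos(120deg) = -0.5000, sin(120deg) = 0.8660
v'_2 = v2*cos(theta) - v3*sin(theta) = -5*(-0.5000) - 1*0.8660 = 1.63
v'_3 = v2*sin(theta) + v3*cos(theta) = -5*0.8660 + 1*(-0.5000) = -4.83
v' = -3.00*e1 + 1.63*e2 - 4.83*e3


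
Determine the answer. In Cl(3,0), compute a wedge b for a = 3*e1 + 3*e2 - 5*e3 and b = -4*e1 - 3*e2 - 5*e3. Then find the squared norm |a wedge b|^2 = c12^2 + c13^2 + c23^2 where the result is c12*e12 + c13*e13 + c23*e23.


a wedge b = (a1*b2 - a2*b1)*e12 + (a1*b3 - a3*b1)*e13 + (a2*b3 - a3*b2)*e23
e12 coeff: 3*(-3) - 3*(-4) = -9 - (-12) = 3
e13 coeff: 3*(-5) - (-5)*(-4) = -15 - 20 = -35
e23 coeff: 3*(-5) - (-5)*(-3) = -15 - 15 = -30
|a wedge b|^2 = 3^2 + (-35)^2 + (-30)^2
= 9 + 1225 + 900
= 2134


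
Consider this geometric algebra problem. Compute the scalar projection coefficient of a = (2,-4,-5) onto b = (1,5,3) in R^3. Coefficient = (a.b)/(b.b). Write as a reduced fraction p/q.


Projection coefficient = (a . b) / (b . b)
a . b = 2*1 + (-4)*5 + (-5)*3
= 2 + (-20) + (-15) = -33
b . b = 1^2 + 5^2 + 3^2
= 1 + 25 + 9 = 35
Coefficient = -33/35
In lowest terms: -33/35


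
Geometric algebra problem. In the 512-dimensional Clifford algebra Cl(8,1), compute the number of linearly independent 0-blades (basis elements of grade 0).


Number of grade-k basis blades in Cl(p,q) with n = p + q is C(n, k).
n = 8 + 1 = 9
C(9, 0) = 9! / (0! * 9!)
= 362880 / (1 * 362880)
= 1


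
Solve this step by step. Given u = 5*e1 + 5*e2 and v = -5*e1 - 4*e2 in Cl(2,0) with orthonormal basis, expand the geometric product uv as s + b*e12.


Expand: (5*e1 + 5*e2)(-5*e1 - 4*e2)
= 5*(-5)*e1e1 + 5*(-4)*e1e2 + 5*(-5)*e2e1 + 5*(-4)*e2e2
Using e1^2 = e2^2 = 1, e2e1 = -e1e2:
Scalar part s = 5*(-5) + 5*(-4) = -25 + (-20) = -45
Bivector part b = 5*(-4) - 5*(-5) = -20 - (-25) = 5
uv = -45 + 5*e12


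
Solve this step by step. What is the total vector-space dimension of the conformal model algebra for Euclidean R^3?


The conformal model of R^3 uses Cl(4,1): the 3 Euclidean generators plus two extra orthogonal generators e+ (e+^2 = +1) and e- (e-^2 = -1), from which the null vectors e0, einf are built.
Number of generators m = 3 + 2 = 5.
dim Cl(p,q) = 2^m = 2^5 = 32


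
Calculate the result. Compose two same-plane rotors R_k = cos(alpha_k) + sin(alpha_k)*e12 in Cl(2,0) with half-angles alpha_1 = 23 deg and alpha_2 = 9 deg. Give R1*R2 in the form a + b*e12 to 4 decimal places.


Same-plane rotors commute and their half-angles add:
R1*R2 = cos(a1 + a2) + sin(a1 + a2)*e12.
a1 + a2 = 23 + 9 = 32 deg
cos(32 deg) = 0.8480
sin(32 deg) = 0.5299
R1*R2 = 0.8480 + 0.5299*e12


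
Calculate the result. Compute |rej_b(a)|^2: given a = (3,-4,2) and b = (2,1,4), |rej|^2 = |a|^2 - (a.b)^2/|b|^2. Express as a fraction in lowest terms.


|a|^2 = 3^2 + (-4)^2 + 2^2 = 29
|b|^2 = 2^2 + 1^2 + 4^2 = 21
a . b = 3*2 + (-4)*1 + 2*4 = 10
(a.b)^2 = 10^2 = 100
|rej|^2 = 29 - 100/21
= (609 - 100)/21
= 509/21
In lowest terms: 509/21


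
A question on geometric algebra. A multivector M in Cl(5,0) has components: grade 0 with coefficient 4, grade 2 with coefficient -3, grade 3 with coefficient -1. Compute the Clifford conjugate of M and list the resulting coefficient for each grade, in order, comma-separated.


Clifford conjugate sign for grade k: (-1)^(k(k+1)/2)
Grade 0: (-1)^(0*1/2) = (-1)^0 = 1, coeff 4 -> 4
Grade 2: (-1)^(2*3/2) = (-1)^3 = -1, coeff -3 -> 3
Grade 3: (-1)^(3*4/2) = (-1)^6 = 1, coeff -1 -> -1
Conjugated coefficients: 4, 3, -1


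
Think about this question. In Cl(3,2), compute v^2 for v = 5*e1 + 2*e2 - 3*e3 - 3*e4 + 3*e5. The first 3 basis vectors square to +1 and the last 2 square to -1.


v^2 = sum of c_i^2 * e_i^2
Positive signature terms (e_i^2 = +1): 5^2 + 2^2 + (-3)^2 = 38
Negative signature terms (e_j^2 = -1): (-3)^2 + 3^2 = 18
v^2 = 38 - 18 = 20


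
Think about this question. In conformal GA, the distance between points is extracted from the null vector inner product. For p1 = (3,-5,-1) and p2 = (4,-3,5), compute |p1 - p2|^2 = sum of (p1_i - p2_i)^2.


p1 - p2 = (-1, -2, -6)
|p1 - p2|^2 = (-1)^2 + (-2)^2 + (-6)^2
= 1 + 4 + 36
= 41


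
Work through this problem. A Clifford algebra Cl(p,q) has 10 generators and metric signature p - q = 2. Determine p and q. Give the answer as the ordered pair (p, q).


We need p + q = 10 and p - q = 2.
Adding: 2p = 10 + 2 = 12, so p = 6.
Then q = 10 - 6 = 4.
(p, q) = (6, 4)


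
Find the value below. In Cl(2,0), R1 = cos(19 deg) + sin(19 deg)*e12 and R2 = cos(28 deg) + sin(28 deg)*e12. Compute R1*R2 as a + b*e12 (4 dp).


Same-plane rotors commute and their half-angles add:
R1*R2 = cos(a1 + a2) + sin(a1 + a2)*e12.
a1 + a2 = 19 + 28 = 47 deg
cos(47 deg) = 0.6820
sin(47 deg) = 0.7314
R1*R2 = 0.6820 + 0.7314*e12


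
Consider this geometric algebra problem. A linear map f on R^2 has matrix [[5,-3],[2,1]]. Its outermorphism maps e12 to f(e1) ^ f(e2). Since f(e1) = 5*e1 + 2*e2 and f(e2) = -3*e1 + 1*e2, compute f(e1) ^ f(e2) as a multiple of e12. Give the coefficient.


The outermorphism of a linear map f sends e1^e2 to f(e1)^f(e2).
f(e1) = 5*e1 + 2*e2
f(e2) = -3*e1 + 1*e2
f(e1) ^ f(e2) = (5*e1 + 2*e2) ^ (-3*e1 + 1*e2)
= 5*1*e12 + 2*(-3)*e21
= (5 - (-6))*e12
= 11*e12
Coefficient = 11


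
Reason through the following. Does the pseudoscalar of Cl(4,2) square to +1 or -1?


The pseudoscalar I = e1...e_n (product of all n generators) of Cl(p,q) satisfies I^2 = (-1)^(q + n(n-1)/2).
p = 4, q = 2, n = p + q = 6
n(n-1)/2 = 6 * 5 / 2 = 15
Exponent = q + n(n-1)/2 = 2 + 15 = 17
I^2 = (-1)^17 = -1


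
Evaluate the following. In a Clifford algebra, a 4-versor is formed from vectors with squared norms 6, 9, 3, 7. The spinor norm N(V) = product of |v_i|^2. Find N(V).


Spinor norm N(V) = |v1|^2 * |v2|^2 * ... * |v4|^2
= 6 * 9 * 3 * 7
Running product: 6, 54, 162, 1134
N(V) = 1134


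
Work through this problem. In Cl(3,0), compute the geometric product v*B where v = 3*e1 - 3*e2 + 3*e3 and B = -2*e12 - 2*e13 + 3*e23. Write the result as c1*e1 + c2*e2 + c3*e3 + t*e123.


vB has grade-1 (vector) and grade-3 (trivector) parts: vB = (v _| B) + (v ^ B).
Vector part <vB>_1:
  e1: -v2*b12 - v3*b13 = -(-3)*(-2) - (3)*(-2) = 0
  e2: v1*b12 - v3*b23 = (3)*(-2) - (3)*(3) = -15
  e3: v1*b13 + v2*b23 = (3)*(-2) + (-3)*(3) = -15
Trivector part <vB>_3:
  e123: v1*b23 - v2*b13 + v3*b12 = (3)*(3) - (-3)*(-2) + (3)*(-2) = -3
vB = 0*e1 - 15*e2 - 15*e3 - 3*e123


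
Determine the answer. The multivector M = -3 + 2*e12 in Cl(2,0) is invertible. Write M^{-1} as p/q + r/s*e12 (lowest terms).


M = -3 + 2*e12, where e12^2 = -1.
Since M commutes with its reverse ~M = a - b*e12, M * ~M = a^2 - b^2*e12^2 = a^2 + b^2.
So M^{-1} = ~M / (a^2 + b^2) = (a - b*e12)/(a^2 + b^2).
a^2 + b^2 = 9 + 4 = 13
Scalar part = -3/13 = -3/13
Bivector coeff = -2/13 = -2/13
M^{-1} = -3/13 - 2/13*e12


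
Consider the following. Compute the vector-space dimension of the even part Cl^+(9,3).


Even subalgebra dimension = 2^(n-1)
n = 9 + 3 = 12
2^(12 - 1) = 2^11 = 2048
Verification: sum of C(12,k) for even k = 1 + 66 + 495 + 924 + 495 + 66 + 1 = 2048
Result = 2048


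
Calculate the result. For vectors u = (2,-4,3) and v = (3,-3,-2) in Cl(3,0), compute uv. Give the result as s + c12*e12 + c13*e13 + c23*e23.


In Cl(3,0): e_i^2 = 1, e_ie_j = -e_je_i for i != j.
Scalar part = u . v = 2*3 + (-4)*(-3) + 3*(-2)
= 6 + 12 + (-6) = 12
e12 coeff = 2*(-3) - (-4)*3 = -6 - (-12) = 6
e13 coeff = 2*(-2) - 3*3 = -4 - 9 = -13
e23 coeff = (-4)*(-2) - 3*(-3) = 8 - (-9) = 17
uv = 12 + 6*e12 - 13*e13 + 17*e23


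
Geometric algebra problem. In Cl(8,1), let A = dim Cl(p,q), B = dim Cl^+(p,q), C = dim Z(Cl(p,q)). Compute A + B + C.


n = 8 + 1 = 9
Total dim = 2^9 = 512
Even subalgebra dim = 2^8 = 256
n is odd, so center dim = 2
Sum = 512 + 256 + 2 = 770


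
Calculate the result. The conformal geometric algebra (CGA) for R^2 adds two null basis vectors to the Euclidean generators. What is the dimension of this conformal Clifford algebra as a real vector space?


The conformal model of R^2 uses Cl(3,1): the 2 Euclidean generators plus two extra orthogonal generators e+ (e+^2 = +1) and e- (e-^2 = -1), from which the null vectors e0, einf are built.
Number of generators m = 2 + 2 = 4.
dim Cl(p,q) = 2^m = 2^4 = 16


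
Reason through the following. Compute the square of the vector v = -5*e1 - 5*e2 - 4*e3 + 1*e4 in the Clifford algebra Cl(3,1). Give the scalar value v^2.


v^2 = sum of c_i^2 * e_i^2
Positive signature terms (e_i^2 = +1): (-5)^2 + (-5)^2 + (-4)^2 = 66
Negative signature terms (e_j^2 = -1): 1^2 = 1
v^2 = 66 - 1 = 65


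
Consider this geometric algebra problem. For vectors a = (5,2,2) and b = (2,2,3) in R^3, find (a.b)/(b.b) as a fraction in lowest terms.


Projection coefficient = (a . b) / (b . b)
a . b = 5*2 + 2*2 + 2*3
= 10 + 4 + 6 = 20
b . b = 2^2 + 2^2 + 3^2
= 4 + 4 + 9 = 17
Coefficient = 20/17
In lowest terms: 20/17


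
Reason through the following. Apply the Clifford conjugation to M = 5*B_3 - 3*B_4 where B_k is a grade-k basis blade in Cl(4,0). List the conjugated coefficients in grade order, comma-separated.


Clifford conjugate sign for grade k: (-1)^(k(k+1)/2)
Grade 3: (-1)^(3*4/2) = (-1)^6 = 1, coeff 5 -> 5
Grade 4: (-1)^(4*5/2) = (-1)^10 = 1, coeff -3 -> -3
Conjugated coefficients: 5, -3


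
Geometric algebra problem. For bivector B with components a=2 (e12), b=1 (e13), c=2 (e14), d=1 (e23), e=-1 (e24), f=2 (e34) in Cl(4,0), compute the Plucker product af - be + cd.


Plucker relation: af - be + cd
a*f = 2*2 = 4
b*e = 1*(-1) = -1
c*d = 2*1 = 2
af - be + cd = 4 - (-1) + 2
= 7


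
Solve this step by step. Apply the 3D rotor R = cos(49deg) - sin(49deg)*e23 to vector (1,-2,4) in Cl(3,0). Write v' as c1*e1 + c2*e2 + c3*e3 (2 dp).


Rotor R = cos(49deg) - sin(49deg)*e23
Rotation angle theta = 2 * 49 = 98 degrees in the e23 plane (e2 -> e3).
The component perpendicular to the plane (e1) is invariant: v'_1 = v1 = 1.00
cos(98deg) = -0.1392, sin(98deg) = 0.9903
v'_2 = v2*cos(theta) - v3*sin(theta) = -2*(-0.1392) - 4*0.9903 = -3.68
v'_3 = v2*sin(theta) + v3*cos(theta) = -2*0.9903 + 4*(-0.1392) = -2.54
v' = 1.00*e1 - 3.68*e2 - 2.54*e3


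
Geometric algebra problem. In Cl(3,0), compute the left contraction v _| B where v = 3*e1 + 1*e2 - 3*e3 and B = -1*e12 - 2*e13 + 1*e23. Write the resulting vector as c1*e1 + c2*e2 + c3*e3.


Left contraction v _| B = <vB>_1 (grade-1 part of the geometric product vB).
Using e1_|e12 = e2, e2_|e12 = -e1, e1_|e13 = e3, e3_|e13 = -e1, e2_|e23 = e3, e3_|e23 = -e2:
e1 coeff: -v2*b12 - v3*b13 = -(1)*(-1) - (-3)*(-2) = -5
e2 coeff: v1*b12 - v3*b23 = (3)*(-1) - (-3)*(1) = 0
e3 coeff: v1*b13 + v2*b23 = (3)*(-2) + (1)*(1) = -5
v _| B = -5*e1 + 0*e2 - 5*e3


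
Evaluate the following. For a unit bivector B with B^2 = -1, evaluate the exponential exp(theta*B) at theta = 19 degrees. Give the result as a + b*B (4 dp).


For a unit bivector B with B^2 = -1, the exponential series gives
e^(theta*B) = cos(theta) + sin(theta)*B (the GA analogue of Euler's formula).
theta = 19 degrees = 0.331613 rad
cos(19 deg) = 0.9455
sin(19 deg) = 0.3256
exp(theta*B) = 0.9455 + 0.3256*B


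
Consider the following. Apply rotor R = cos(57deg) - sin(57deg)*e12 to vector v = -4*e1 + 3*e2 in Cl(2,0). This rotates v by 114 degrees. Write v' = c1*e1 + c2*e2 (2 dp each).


Rotor R = cos(57deg) - sin(57deg)*e12
Rotation angle theta = 2 * 57 = 114 degrees
v' = R*v*~R rotates v by theta.
cos(114deg) = -0.4067, sin(114deg) = 0.9135
v'_1 = -4*cos(114deg) - 3*sin(114deg)
= -4*(-0.4067) - 3*0.9135
= -1.11
v'_2 = -4*sin(114deg) + 3*cos(114deg)
= -4*0.9135 + 3*(-0.4067)
= -4.87
v' = -1.11*e1 - 4.87*e2


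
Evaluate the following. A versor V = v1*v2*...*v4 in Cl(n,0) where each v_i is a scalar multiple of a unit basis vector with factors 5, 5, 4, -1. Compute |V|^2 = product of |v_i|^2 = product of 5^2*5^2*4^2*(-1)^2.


Each vector v_i has |v_i|^2 = s_i^2
Squared scales: 5^2 = 25, 5^2 = 25, 4^2 = 16, (-1)^2 = 1
|V|^2 = 25 * 25 * 16 * 1
= 10000


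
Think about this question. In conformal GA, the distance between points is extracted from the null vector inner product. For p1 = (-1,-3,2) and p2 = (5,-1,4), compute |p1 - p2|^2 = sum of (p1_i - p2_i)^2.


p1 - p2 = (-6, -2, -2)
|p1 - p2|^2 = (-6)^2 + (-2)^2 + (-2)^2
= 36 + 4 + 4
= 44


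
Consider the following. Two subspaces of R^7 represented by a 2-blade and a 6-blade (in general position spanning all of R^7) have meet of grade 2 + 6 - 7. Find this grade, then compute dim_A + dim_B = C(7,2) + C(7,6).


Meet grade = grade(A) + grade(B) - n
= 2 + 6 - 7 = 1
C(7,2) = 21
C(7,6) = 7
dim_A + dim_B = 21 + 7 = 28


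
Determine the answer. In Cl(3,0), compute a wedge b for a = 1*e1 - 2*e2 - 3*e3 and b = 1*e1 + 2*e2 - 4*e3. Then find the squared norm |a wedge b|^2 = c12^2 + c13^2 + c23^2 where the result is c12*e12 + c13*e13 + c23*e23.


a wedge b = (a1*b2 - a2*b1)*e12 + (a1*b3 - a3*b1)*e13 + (a2*b3 - a3*b2)*e23
e12 coeff: 1*2 - (-2)*1 = 2 - (-2) = 4
e13 coeff: 1*(-4) - (-3)*1 = -4 - (-3) = -1
e23 coeff: (-2)*(-4) - (-3)*2 = 8 - (-6) = 14
|a wedge b|^2 = 4^2 + (-1)^2 + 14^2
= 16 + 1 + 196
= 213


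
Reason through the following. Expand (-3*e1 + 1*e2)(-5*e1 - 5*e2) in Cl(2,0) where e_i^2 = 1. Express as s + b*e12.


Expand: (-3*e1 + 1*e2)(-5*e1 - 5*e2)
= (-3)*(-5)*e1e1 + (-3)*(-5)*e1e2 + 1*(-5)*e2e1 + 1*(-5)*e2e2
Using e1^2 = e2^2 = 1, e2e1 = -e1e2:
Scalar part s = (-3)*(-5) + 1*(-5) = 15 + (-5) = 10
Bivector part b = (-3)*(-5) - 1*(-5) = 15 - (-5) = 20
uv = 10 + 20*e12


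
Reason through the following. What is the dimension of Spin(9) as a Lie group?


Spin(n) double-covers SO(n); both have Lie algebra so(n) of dimension n(n-1)/2.
n = 9
n(n-1) = 9 * 8 = 72
dim Spin(9) = 72/2 = 36


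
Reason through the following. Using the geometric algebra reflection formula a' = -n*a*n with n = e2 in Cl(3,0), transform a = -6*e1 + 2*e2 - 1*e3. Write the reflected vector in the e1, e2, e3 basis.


Reflection formula: a' = -n*a*n, with n = e2 (unit vector, n^2 = 1).
For reflection through hyperplane perp to e2:
The component along e2 flips sign, others stay.
a = (-6, 2, -1)
a' = (-6, -2, -1)
a' = -6*e1 - 2*e2 - 1*e3


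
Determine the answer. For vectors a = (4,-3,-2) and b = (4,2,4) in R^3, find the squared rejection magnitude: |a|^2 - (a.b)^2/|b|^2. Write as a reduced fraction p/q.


|a|^2 = 4^2 + (-3)^2 + (-2)^2 = 29
|b|^2 = 4^2 + 2^2 + 4^2 = 36
a . b = 4*4 + (-3)*2 + (-2)*4 = 2
(a.b)^2 = 2^2 = 4
|rej|^2 = 29 - 4/36
= (1044 - 4)/36
= 1040/36
In lowest terms: 260/9


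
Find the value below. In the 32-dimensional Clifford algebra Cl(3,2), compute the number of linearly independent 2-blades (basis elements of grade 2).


Number of grade-k basis blades in Cl(p,q) with n = p + q is C(n, k).
n = 3 + 2 = 5
C(5, 2) = 5! / (2! * 3!)
= 120 / (2 * 6)
= 10


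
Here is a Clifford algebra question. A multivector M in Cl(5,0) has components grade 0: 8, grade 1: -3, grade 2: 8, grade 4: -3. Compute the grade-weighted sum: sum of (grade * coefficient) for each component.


Grade-weighted sum = sum of grade_k * coefficient_k
0*8 = 0
1*(-3) = -3
2*8 = 16
4*(-3) = -12
Total = 0 + (-3) + 16 + (-12) = 1


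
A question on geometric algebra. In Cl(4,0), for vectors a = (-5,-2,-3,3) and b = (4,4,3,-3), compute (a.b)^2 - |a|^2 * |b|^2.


a . b = (-5)*4 + (-2)*4 + (-3)*3 + 3*(-3)
= -20 + (-8) + (-9) + (-9) = -46
|a|^2 = (-5)^2 + (-2)^2 + (-3)^2 + 3^2 = 47
|b|^2 = 4^2 + 4^2 + 3^2 + (-3)^2 = 50
(a.b)^2 = (-46)^2 = 2116
|a|^2 * |b|^2 = 47 * 50 = 2350
Result = 2116 - 2350 = -234


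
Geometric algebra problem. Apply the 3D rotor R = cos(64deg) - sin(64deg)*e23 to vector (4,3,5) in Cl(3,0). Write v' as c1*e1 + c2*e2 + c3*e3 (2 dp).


Rotor R = cos(64deg) - sin(64deg)*e23
Rotation angle theta = 2 * 64 = 128 degrees in the e23 plane (e2 -> e3).
The component perpendicular to the plane (e1) is invariant: v'_1 = v1 = 4.00
cos(128deg) = -0.6157, sin(128deg) = 0.7880
v'_2 = v2*cos(theta) - v3*sin(theta) = 3*(-0.6157) - 5*0.7880 = -5.79
v'_3 = v2*sin(theta) + v3*cos(theta) = 3*0.7880 + 5*(-0.6157) = -0.71
v' = 4.00*e1 - 5.79*e2 - 0.71*e3


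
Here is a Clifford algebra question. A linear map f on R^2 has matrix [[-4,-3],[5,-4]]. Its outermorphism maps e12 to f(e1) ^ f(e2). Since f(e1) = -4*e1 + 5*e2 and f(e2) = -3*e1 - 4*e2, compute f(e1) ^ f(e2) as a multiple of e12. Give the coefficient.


The outermorphism of a linear map f sends e1^e2 to f(e1)^f(e2).
f(e1) = -4*e1 + 5*e2
f(e2) = -3*e1 - 4*e2
f(e1) ^ f(e2) = (-4*e1 + 5*e2) ^ (-3*e1 - 4*e2)
= (-4)*(-4)*e12 + 5*(-3)*e21
= (16 - (-15))*e12
= 31*e12
Coefficient = 31


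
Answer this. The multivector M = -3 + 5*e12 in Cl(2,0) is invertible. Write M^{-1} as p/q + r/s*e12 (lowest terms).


M = -3 + 5*e12, where e12^2 = -1.
Since M commutes with its reverse ~M = a - b*e12, M * ~M = a^2 - b^2*e12^2 = a^2 + b^2.
So M^{-1} = ~M / (a^2 + b^2) = (a - b*e12)/(a^2 + b^2).
a^2 + b^2 = 9 + 25 = 34
Scalar part = -3/34 = -3/34
Bivector coeff = -5/34 = -5/34
M^{-1} = -3/34 - 5/34*e12


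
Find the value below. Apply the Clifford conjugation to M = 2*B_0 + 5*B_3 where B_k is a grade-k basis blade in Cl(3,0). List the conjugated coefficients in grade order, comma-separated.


Clifford conjugate sign for grade k: (-1)^(k(k+1)/2)
Grade 0: (-1)^(0*1/2) = (-1)^0 = 1, coeff 2 -> 2
Grade 3: (-1)^(3*4/2) = (-1)^6 = 1, coeff 5 -> 5
Conjugated coefficients: 2, 5


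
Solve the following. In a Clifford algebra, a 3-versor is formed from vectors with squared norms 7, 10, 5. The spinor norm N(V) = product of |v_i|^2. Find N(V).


Spinor norm N(V) = |v1|^2 * |v2|^2 * ... * |v3|^2
= 7 * 10 * 5
Running product: 7, 70, 350
N(V) = 350


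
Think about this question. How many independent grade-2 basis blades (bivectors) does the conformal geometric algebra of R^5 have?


The conformal model of R^5 uses Cl(6,1) with m = 5 + 2 = 7 generators.
Number of grade-2 blades = C(m, 2) = C(7, 2)
= 7*6/2 = 21


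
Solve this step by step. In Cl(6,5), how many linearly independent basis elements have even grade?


Even subalgebra dimension = 2^(n-1)
n = 6 + 5 = 11
2^(11 - 1) = 2^10 = 1024
Verification: sum of C(11,k) for even k = 1 + 55 + 330 + 462 + 165 + 11 = 1024
Result = 1024


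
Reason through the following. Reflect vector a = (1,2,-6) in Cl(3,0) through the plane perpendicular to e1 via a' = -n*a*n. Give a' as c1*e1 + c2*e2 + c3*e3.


Reflection formula: a' = -n*a*n, with n = e1 (unit vector, n^2 = 1).
For reflection through hyperplane perp to e1:
The component along e1 flips sign, others stay.
a = (1, 2, -6)
a' = (-1, 2, -6)
a' = -1*e1 + 2*e2 - 6*e3


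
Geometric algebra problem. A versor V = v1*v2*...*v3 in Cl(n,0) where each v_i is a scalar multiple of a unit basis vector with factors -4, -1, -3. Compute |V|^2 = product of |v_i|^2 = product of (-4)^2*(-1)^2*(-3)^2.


Each vector v_i has |v_i|^2 = s_i^2
Squared scales: (-4)^2 = 16, (-1)^2 = 1, (-3)^2 = 9
|V|^2 = 16 * 1 * 9
= 144


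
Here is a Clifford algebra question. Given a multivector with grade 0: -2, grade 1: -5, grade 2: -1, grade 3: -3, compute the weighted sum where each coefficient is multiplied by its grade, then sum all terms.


Grade-weighted sum = sum of grade_k * coefficient_k
0*(-2) = 0
1*(-5) = -5
2*(-1) = -2
3*(-3) = -9
Total = 0 + (-5) + (-2) + (-9) = -16


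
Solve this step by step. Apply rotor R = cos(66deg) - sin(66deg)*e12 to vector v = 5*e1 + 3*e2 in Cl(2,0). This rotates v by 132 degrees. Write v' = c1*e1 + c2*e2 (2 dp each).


Rotor R = cos(66deg) - sin(66deg)*e12
Rotation angle theta = 2 * 66 = 132 degrees
v' = R*v*~R rotates v by theta.
cos(132deg) = -0.6691, sin(132deg) = 0.7431
v'_1 = 5*cos(132deg) - 3*sin(132deg)
= 5*(-0.6691) - 3*0.7431
= -5.58
v'_2 = 5*sin(132deg) + 3*cos(132deg)
= 5*0.7431 + 3*(-0.6691)
= 1.71
v' = -5.58*e1 + 1.71*e2


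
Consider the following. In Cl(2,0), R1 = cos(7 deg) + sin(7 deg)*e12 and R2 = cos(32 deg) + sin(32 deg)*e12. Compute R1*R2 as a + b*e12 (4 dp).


Same-plane rotors commute and their half-angles add:
R1*R2 = cos(a1 + a2) + sin(a1 + a2)*e12.
a1 + a2 = 7 + 32 = 39 deg
cos(39 deg) = 0.7771
sin(39 deg) = 0.6293
R1*R2 = 0.7771 + 0.6293*e12


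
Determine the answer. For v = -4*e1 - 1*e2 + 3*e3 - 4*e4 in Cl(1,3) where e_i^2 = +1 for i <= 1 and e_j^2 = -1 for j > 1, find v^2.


v^2 = sum of c_i^2 * e_i^2
Positive signature terms (e_i^2 = +1): (-4)^2 = 16
Negative signature terms (e_j^2 = -1): (-1)^2 + 3^2 + (-4)^2 = 26
v^2 = 16 - 26 = -10


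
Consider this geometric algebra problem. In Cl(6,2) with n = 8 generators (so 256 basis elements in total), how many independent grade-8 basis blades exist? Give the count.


Number of grade-k basis blades in Cl(p,q) with n = p + q is C(n, k).
n = 6 + 2 = 8
C(8, 8) = 8! / (8! * 0!)
= 40320 / (40320 * 1)
= 1


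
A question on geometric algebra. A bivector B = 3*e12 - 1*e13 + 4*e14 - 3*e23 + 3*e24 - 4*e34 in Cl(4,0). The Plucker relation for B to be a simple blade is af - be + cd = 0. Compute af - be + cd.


Plucker relation: af - be + cd
a*f = 3*(-4) = -12
b*e = (-1)*3 = -3
c*d = 4*(-3) = -12
af - be + cd = -12 - (-3) + (-12)
= -21


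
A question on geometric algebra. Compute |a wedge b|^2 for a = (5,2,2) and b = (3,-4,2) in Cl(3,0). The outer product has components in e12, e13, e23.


a wedge b = (a1*b2 - a2*b1)*e12 + (a1*b3 - a3*b1)*e13 + (a2*b3 - a3*b2)*e23
e12 coeff: 5*(-4) - 2*3 = -20 - 6 = -26
e13 coeff: 5*2 - 2*3 = 10 - 6 = 4
e23 coeff: 2*2 - 2*(-4) = 4 - (-8) = 12
|a wedge b|^2 = (-26)^2 + 4^2 + 12^2
= 676 + 16 + 144
= 836


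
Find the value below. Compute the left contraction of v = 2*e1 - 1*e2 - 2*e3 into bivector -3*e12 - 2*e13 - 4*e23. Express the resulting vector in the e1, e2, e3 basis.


Left contraction v _| B = <vB>_1 (grade-1 part of the geometric product vB).
Using e1_|e12 = e2, e2_|e12 = -e1, e1_|e13 = e3, e3_|e13 = -e1, e2_|e23 = e3, e3_|e23 = -e2:
e1 coeff: -v2*b12 - v3*b13 = -(-1)*(-3) - (-2)*(-2) = -7
e2 coeff: v1*b12 - v3*b23 = (2)*(-3) - (-2)*(-4) = -14
e3 coeff: v1*b13 + v2*b23 = (2)*(-2) + (-1)*(-4) = 0
v _| B = -7*e1 - 14*e2 + 0*e3


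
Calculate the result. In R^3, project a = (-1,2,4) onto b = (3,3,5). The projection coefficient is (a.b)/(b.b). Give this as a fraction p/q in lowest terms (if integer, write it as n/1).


Projection coefficient = (a . b) / (b . b)
a . b = (-1)*3 + 2*3 + 4*5
= -3 + 6 + 20 = 23
b . b = 3^2 + 3^2 + 5^2
= 9 + 9 + 25 = 43
Coefficient = 23/43
In lowest terms: 23/43


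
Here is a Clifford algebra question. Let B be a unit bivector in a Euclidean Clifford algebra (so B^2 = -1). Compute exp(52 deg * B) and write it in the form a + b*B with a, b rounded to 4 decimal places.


For a unit bivector B with B^2 = -1, the exponential series gives
e^(theta*B) = cos(theta) + sin(theta)*B (the GA analogue of Euler's formula).
theta = 52 degrees = 0.907571 rad
cos(52 deg) = 0.6157
sin(52 deg) = 0.7880
exp(theta*B) = 0.6157 + 0.7880*B


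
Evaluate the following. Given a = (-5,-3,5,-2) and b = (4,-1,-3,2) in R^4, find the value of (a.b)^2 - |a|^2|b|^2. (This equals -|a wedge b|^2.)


a . b = (-5)*4 + (-3)*(-1) + 5*(-3) + (-2)*2
= -20 + 3 + (-15) + (-4) = -36
|a|^2 = (-5)^2 + (-3)^2 + 5^2 + (-2)^2 = 63
|b|^2 = 4^2 + (-1)^2 + (-3)^2 + 2^2 = 30
(a.b)^2 = (-36)^2 = 1296
|a|^2 * |b|^2 = 63 * 30 = 1890
Result = 1296 - 1890 = -594


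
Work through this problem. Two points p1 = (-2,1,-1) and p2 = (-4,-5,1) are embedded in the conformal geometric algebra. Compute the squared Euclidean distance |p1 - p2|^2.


p1 - p2 = (2, 6, -2)
|p1 - p2|^2 = 2^2 + 6^2 + (-2)^2
= 4 + 36 + 4
= 44


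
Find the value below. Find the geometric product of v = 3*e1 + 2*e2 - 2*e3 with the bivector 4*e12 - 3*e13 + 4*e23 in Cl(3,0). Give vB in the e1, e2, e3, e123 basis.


vB has grade-1 (vector) and grade-3 (trivector) parts: vB = (v _| B) + (v ^ B).
Vector part <vB>_1:
  e1: -v2*b12 - v3*b13 = -(2)*(4) - (-2)*(-3) = -14
  e2: v1*b12 - v3*b23 = (3)*(4) - (-2)*(4) = 20
  e3: v1*b13 + v2*b23 = (3)*(-3) + (2)*(4) = -1
Trivector part <vB>_3:
  e123: v1*b23 - v2*b13 + v3*b12 = (3)*(4) - (2)*(-3) + (-2)*(4) = 10
vB = -14*e1 + 20*e2 - 1*e3 + 10*e123


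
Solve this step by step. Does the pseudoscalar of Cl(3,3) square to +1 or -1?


The pseudoscalar I = e1...e_n (product of all n generators) of Cl(p,q) satisfies I^2 = (-1)^(q + n(n-1)/2).
p = 3, q = 3, n = p + q = 6
n(n-1)/2 = 6 * 5 / 2 = 15
Exponent = q + n(n-1)/2 = 3 + 15 = 18
I^2 = (-1)^18 = +1


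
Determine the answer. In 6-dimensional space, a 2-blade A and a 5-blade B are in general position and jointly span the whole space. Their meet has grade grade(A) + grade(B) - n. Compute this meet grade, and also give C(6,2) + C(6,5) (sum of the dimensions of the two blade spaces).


Meet grade = grade(A) + grade(B) - n
= 2 + 5 - 6 = 1
C(6,2) = 15
C(6,5) = 6
dim_A + dim_B = 15 + 6 = 21


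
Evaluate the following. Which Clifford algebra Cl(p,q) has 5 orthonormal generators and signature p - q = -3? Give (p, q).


We need p + q = 5 and p - q = -3.
Adding: 2p = 5 + (-3) = 2, so p = 1.
Then q = 5 - 1 = 4.
(p, q) = (1, 4)


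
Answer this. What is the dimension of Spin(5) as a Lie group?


Spin(n) double-covers SO(n); both have Lie algebra so(n) of dimension n(n-1)/2.
n = 5
n(n-1) = 5 * 4 = 20
dim Spin(5) = 20/2 = 10


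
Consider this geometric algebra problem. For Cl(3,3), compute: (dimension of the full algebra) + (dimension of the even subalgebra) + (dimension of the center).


n = 3 + 3 = 6
Total dim = 2^6 = 64
Even subalgebra dim = 2^5 = 32
n is even, so center dim = 1
Sum = 64 + 32 + 1 = 97


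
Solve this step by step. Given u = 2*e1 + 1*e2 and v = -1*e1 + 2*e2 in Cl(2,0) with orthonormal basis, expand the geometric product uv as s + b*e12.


Expand: (2*e1 + 1*e2)(-1*e1 + 2*e2)
= 2*(-1)*e1e1 + 2*2*e1e2 + 1*(-1)*e2e1 + 1*2*e2e2
Using e1^2 = e2^2 = 1, e2e1 = -e1e2:
Scalar part s = 2*(-1) + 1*2 = -2 + 2 = 0
Bivector part b = 2*2 - 1*(-1) = 4 - (-1) = 5
uv = 0 + 5*e12


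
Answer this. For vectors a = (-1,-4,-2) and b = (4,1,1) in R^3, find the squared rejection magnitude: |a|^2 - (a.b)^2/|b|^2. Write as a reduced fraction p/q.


|a|^2 = (-1)^2 + (-4)^2 + (-2)^2 = 21
|b|^2 = 4^2 + 1^2 + 1^2 = 18
a . b = (-1)*4 + (-4)*1 + (-2)*1 = -10
(a.b)^2 = (-10)^2 = 100
|rej|^2 = 21 - 100/18
= (378 - 100)/18
= 278/18
In lowest terms: 139/9


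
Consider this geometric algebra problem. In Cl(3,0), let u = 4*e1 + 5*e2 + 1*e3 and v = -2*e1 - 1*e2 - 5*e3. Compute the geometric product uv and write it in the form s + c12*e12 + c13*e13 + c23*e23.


In Cl(3,0): e_i^2 = 1, e_ie_j = -e_je_i for i != j.
Scalar part = u . v = 4*(-2) + 5*(-1) + 1*(-5)
= -8 + (-5) + (-5) = -18
e12 coeff = 4*(-1) - 5*(-2) = -4 - (-10) = 6
e13 coeff = 4*(-5) - 1*(-2) = -20 - (-2) = -18
e23 coeff = 5*(-5) - 1*(-1) = -25 - (-1) = -24
uv = -18 + 6*e12 - 18*e13 - 24*e23


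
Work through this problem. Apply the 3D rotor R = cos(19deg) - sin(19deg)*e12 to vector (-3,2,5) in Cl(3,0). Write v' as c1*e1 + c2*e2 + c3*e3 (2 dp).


Rotor R = cos(19deg) - sin(19deg)*e12
Rotation angle theta = 2 * 19 = 38 degrees in the e12 plane (e1 -> e2).
The component perpendicular to the plane (e3) is invariant: v'_3 = v3 = 5.00
cos(38deg) = 0.7880, sin(38deg) = 0.6157
v'_1 = v1*cos(theta) - v2*sin(theta) = -3*0.7880 - 2*0.6157 = -3.60
v'_2 = v1*sin(theta) + v2*cos(theta) = -3*0.6157 + 2*0.7880 = -0.27
v' = -3.60*e1 - 0.27*e2 + 5.00*e3


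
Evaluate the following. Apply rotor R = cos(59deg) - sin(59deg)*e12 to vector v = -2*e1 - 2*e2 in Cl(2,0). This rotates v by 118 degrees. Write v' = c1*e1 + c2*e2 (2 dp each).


Rotor R = cos(59deg) - sin(59deg)*e12
Rotation angle theta = 2 * 59 = 118 degrees
v' = R*v*~R rotates v by theta.
cos(118deg) = -0.4695, sin(118deg) = 0.8829
v'_1 = -2*cos(118deg) - (-2)*sin(118deg)
= -2*(-0.4695) - (-2)*0.8829
= 2.70
v'_2 = -2*sin(118deg) + (-2)*cos(118deg)
= -2*0.8829 + (-2)*(-0.4695)
= -0.83
v' = 2.70*e1 - 0.83*e2


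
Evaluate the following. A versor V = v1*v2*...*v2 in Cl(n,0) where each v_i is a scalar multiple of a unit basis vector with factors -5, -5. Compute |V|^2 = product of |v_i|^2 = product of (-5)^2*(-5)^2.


Each vector v_i has |v_i|^2 = s_i^2
Squared scales: (-5)^2 = 25, (-5)^2 = 25
|V|^2 = 25 * 25
= 625


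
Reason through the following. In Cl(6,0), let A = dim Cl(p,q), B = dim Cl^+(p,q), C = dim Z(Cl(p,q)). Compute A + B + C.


n = 6 + 0 = 6
Total dim = 2^6 = 64
Even subalgebra dim = 2^5 = 32
n is even, so center dim = 1
Sum = 64 + 32 + 1 = 97


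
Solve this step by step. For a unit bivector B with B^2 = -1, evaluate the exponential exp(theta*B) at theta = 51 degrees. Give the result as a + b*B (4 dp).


For a unit bivector B with B^2 = -1, the exponential series gives
e^(theta*B) = cos(theta) + sin(theta)*B (the GA analogue of Euler's formula).
theta = 51 degrees = 0.890118 rad
cos(51 deg) = 0.6293
sin(51 deg) = 0.7771
exp(theta*B) = 0.6293 + 0.7771*B


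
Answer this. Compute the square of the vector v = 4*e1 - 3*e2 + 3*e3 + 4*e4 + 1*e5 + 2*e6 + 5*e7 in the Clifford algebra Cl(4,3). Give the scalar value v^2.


v^2 = sum of c_i^2 * e_i^2
Positive signature terms (e_i^2 = +1): 4^2 + (-3)^2 + 3^2 + 4^2 = 50
Negative signature terms (e_j^2 = -1): 1^2 + 2^2 + 5^2 = 30
v^2 = 50 - 30 = 20


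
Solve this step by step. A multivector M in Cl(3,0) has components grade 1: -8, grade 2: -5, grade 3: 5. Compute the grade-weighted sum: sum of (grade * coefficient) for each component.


Grade-weighted sum = sum of grade_k * coefficient_k
1*(-8) = -8
2*(-5) = -10
3*5 = 15
Total = -8 + (-10) + 15 = -3


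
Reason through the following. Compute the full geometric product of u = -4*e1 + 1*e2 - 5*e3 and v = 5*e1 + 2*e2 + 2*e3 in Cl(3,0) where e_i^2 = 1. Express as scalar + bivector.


In Cl(3,0): e_i^2 = 1, e_ie_j = -e_je_i for i != j.
Scalar part = u . v = (-4)*5 + 1*2 + (-5)*2
= -20 + 2 + (-10) = -28
e12 coeff = (-4)*2 - 1*5 = -8 - 5 = -13
e13 coeff = (-4)*2 - (-5)*5 = -8 - (-25) = 17
e23 coeff = 1*2 - (-5)*2 = 2 - (-10) = 12
uv = -28 - 13*e12 + 17*e13 + 12*e23


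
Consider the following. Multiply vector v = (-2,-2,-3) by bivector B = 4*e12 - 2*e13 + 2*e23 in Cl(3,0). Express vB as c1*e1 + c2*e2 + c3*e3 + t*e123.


vB has grade-1 (vector) and grade-3 (trivector) parts: vB = (v _| B) + (v ^ B).
Vector part <vB>_1:
  e1: -v2*b12 - v3*b13 = -(-2)*(4) - (-3)*(-2) = 2
  e2: v1*b12 - v3*b23 = (-2)*(4) - (-3)*(2) = -2
  e3: v1*b13 + v2*b23 = (-2)*(-2) + (-2)*(2) = 0
Trivector part <vB>_3:
  e123: v1*b23 - v2*b13 + v3*b12 = (-2)*(2) - (-2)*(-2) + (-3)*(4) = -20
vB = 2*e1 - 2*e2 + 0*e3 - 20*e123


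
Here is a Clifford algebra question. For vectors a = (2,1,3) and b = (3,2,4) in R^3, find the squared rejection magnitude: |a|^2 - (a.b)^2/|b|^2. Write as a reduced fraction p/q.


|a|^2 = 2^2 + 1^2 + 3^2 = 14
|b|^2 = 3^2 + 2^2 + 4^2 = 29
a . b = 2*3 + 1*2 + 3*4 = 20
(a.b)^2 = 20^2 = 400
|rej|^2 = 14 - 400/29
= (406 - 400)/29
= 6/29
In lowest terms: 6/29


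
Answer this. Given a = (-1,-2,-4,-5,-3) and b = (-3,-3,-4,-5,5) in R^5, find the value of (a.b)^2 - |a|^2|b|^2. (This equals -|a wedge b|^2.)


a . b = (-1)*(-3) + (-2)*(-3) + (-4)*(-4) + (-5)*(-5) + (-3)*5
= 3 + 6 + 16 + 25 + (-15) = 35
|a|^2 = (-1)^2 + (-2)^2 + (-4)^2 + (-5)^2 + (-3)^2 = 55
|b|^2 = (-3)^2 + (-3)^2 + (-4)^2 + (-5)^2 + 5^2 = 84
(a.b)^2 = 35^2 = 1225
|a|^2 * |b|^2 = 55 * 84 = 4620
Result = 1225 - 4620 = -3395


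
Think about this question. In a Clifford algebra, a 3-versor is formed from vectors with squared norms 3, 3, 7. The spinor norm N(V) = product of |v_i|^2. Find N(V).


Spinor norm N(V) = |v1|^2 * |v2|^2 * ... * |v3|^2
= 3 * 3 * 7
Running product: 3, 9, 63
N(V) = 63


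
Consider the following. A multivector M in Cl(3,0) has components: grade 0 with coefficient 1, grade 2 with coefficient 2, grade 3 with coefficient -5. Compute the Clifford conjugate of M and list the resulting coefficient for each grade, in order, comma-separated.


Clifford conjugate sign for grade k: (-1)^(k(k+1)/2)
Grade 0: (-1)^(0*1/2) = (-1)^0 = 1, coeff 1 -> 1
Grade 2: (-1)^(2*3/2) = (-1)^3 = -1, coeff 2 -> -2
Grade 3: (-1)^(3*4/2) = (-1)^6 = 1, coeff -5 -> -5
Conjugated coefficients: 1, -2, -5


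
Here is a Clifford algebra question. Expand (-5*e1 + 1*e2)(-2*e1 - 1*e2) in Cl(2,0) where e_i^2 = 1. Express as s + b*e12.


Expand: (-5*e1 + 1*e2)(-2*e1 - 1*e2)
= (-5)*(-2)*e1e1 + (-5)*(-1)*e1e2 + 1*(-2)*e2e1 + 1*(-1)*e2e2
Using e1^2 = e2^2 = 1, e2e1 = -e1e2:
Scalar part s = (-5)*(-2) + 1*(-1) = 10 + (-1) = 9
Bivector part b = (-5)*(-1) - 1*(-2) = 5 - (-2) = 7
uv = 9 + 7*e12


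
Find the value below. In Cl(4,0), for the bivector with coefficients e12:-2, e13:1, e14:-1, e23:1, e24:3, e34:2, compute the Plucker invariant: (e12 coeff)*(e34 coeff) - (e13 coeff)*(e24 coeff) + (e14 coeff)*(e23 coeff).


Plucker relation: af - be + cd
a*f = (-2)*2 = -4
b*e = 1*3 = 3
c*d = (-1)*1 = -1
af - be + cd = -4 - 3 + (-1)
= -8


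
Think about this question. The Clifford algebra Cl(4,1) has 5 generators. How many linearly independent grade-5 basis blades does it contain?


Number of grade-k basis blades in Cl(p,q) with n = p + q is C(n, k).
n = 4 + 1 = 5
C(5, 5) = 5! / (5! * 0!)
= 120 / (120 * 1)
= 1


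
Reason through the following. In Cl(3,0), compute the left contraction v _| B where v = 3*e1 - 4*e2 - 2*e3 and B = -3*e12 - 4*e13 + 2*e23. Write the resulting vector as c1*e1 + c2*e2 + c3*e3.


Left contraction v _| B = <vB>_1 (grade-1 part of the geometric product vB).
Using e1_|e12 = e2, e2_|e12 = -e1, e1_|e13 = e3, e3_|e13 = -e1, e2_|e23 = e3, e3_|e23 = -e2:
e1 coeff: -v2*b12 - v3*b13 = -(-4)*(-3) - (-2)*(-4) = -20
e2 coeff: v1*b12 - v3*b23 = (3)*(-3) - (-2)*(2) = -5
e3 coeff: v1*b13 + v2*b23 = (3)*(-4) + (-4)*(2) = -20
v _| B = -20*e1 - 5*e2 - 20*e3


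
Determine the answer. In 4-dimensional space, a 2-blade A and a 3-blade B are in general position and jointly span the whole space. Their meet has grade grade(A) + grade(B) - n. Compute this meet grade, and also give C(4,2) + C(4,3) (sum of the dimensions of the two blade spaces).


Meet grade = grade(A) + grade(B) - n
= 2 + 3 - 4 = 1
C(4,2) = 6
C(4,3) = 4
dim_A + dim_B = 6 + 4 = 10


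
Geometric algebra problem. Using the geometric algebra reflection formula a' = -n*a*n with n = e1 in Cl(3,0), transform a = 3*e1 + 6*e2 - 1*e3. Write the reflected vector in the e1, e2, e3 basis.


Reflection formula: a' = -n*a*n, with n = e1 (unit vector, n^2 = 1).
For reflection through hyperplane perp to e1:
The component along e1 flips sign, others stay.
a = (3, 6, -1)
a' = (-3, 6, -1)
a' = -3*e1 + 6*e2 - 1*e3


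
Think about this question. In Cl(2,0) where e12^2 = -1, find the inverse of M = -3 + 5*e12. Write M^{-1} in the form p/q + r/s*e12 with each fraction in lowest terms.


M = -3 + 5*e12, where e12^2 = -1.
Since M commutes with its reverse ~M = a - b*e12, M * ~M = a^2 - b^2*e12^2 = a^2 + b^2.
So M^{-1} = ~M / (a^2 + b^2) = (a - b*e12)/(a^2 + b^2).
a^2 + b^2 = 9 + 25 = 34
Scalar part = -3/34 = -3/34
Bivector coeff = -5/34 = -5/34
M^{-1} = -3/34 - 5/34*e12


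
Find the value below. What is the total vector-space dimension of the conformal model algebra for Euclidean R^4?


The conformal model of R^4 uses Cl(5,1): the 4 Euclidean generators plus two extra orthogonal generators e+ (e+^2 = +1) and e- (e-^2 = -1), from which the null vectors e0, einf are built.
Number of generators m = 4 + 2 = 6.
dim Cl(p,q) = 2^m = 2^6 = 64


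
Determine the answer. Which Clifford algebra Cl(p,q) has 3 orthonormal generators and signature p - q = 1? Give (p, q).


We need p + q = 3 and p - q = 1.
Adding: 2p = 3 + 1 = 4, so p = 2.
Then q = 3 - 2 = 1.
(p, q) = (2, 1)


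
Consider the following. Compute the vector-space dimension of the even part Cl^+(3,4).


Even subalgebra dimension = 2^(n-1)
n = 3 + 4 = 7
2^(7 - 1) = 2^6 = 64
Verification: sum of C(7,k) for even k = 1 + 21 + 35 + 7 = 64
Result = 64


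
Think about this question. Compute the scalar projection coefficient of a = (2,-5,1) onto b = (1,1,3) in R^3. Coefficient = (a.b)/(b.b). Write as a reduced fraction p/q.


Projection coefficient = (a . b) / (b . b)
a . b = 2*1 + (-5)*1 + 1*3
= 2 + (-5) + 3 = 0
b . b = 1^2 + 1^2 + 3^2
= 1 + 1 + 9 = 11
Coefficient = 0/11
In lowest terms: 0/1


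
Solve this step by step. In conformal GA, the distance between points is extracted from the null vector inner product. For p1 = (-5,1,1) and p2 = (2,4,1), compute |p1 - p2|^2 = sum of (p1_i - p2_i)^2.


p1 - p2 = (-7, -3, 0)
|p1 - p2|^2 = (-7)^2 + (-3)^2 + 0^2
= 49 + 9 + 0
= 58


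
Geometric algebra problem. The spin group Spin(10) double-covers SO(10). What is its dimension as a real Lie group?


Spin(n) double-covers SO(n); both have Lie algebra so(n) of dimension n(n-1)/2.
n = 10
n(n-1) = 10 * 9 = 90
dim Spin(10) = 90/2 = 45


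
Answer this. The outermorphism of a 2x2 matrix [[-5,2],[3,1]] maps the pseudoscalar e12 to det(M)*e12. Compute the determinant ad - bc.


The outermorphism of a linear map f sends e1^e2 to f(e1)^f(e2).
f(e1) = -5*e1 + 3*e2
f(e2) = 2*e1 + 1*e2
f(e1) ^ f(e2) = (-5*e1 + 3*e2) ^ (2*e1 + 1*e2)
= (-5)*1*e12 + 3*2*e21
= (-5 - 6)*e12
= -11*e12
Coefficient = -11


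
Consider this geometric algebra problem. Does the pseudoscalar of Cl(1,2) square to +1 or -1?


The pseudoscalar I = e1...e_n (product of all n generators) of Cl(p,q) satisfies I^2 = (-1)^(q + n(n-1)/2).
p = 1, q = 2, n = p + q = 3
n(n-1)/2 = 3 * 2 / 2 = 3
Exponent = q + n(n-1)/2 = 2 + 3 = 5
I^2 = (-1)^5 = -1


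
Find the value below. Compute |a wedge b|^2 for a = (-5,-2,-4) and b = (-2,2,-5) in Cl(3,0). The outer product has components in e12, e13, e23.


a wedge b = (a1*b2 - a2*b1)*e12 + (a1*b3 - a3*b1)*e13 + (a2*b3 - a3*b2)*e23
e12 coeff: (-5)*2 - (-2)*(-2) = -10 - 4 = -14
e13 coeff: (-5)*(-5) - (-4)*(-2) = 25 - 8 = 17
e23 coeff: (-2)*(-5) - (-4)*2 = 10 - (-8) = 18
|a wedge b|^2 = (-14)^2 + 17^2 + 18^2
= 196 + 289 + 324
= 809


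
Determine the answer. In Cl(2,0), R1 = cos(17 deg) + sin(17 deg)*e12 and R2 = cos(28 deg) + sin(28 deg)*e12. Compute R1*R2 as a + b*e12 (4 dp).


Same-plane rotors commute and their half-angles add:
R1*R2 = cos(a1 + a2) + sin(a1 + a2)*e12.
a1 + a2 = 17 + 28 = 45 deg
cos(45 deg) = 0.7071
sin(45 deg) = 0.7071
R1*R2 = 0.7071 + 0.7071*e12


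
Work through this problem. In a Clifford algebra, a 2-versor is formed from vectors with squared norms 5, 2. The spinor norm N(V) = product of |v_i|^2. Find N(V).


Spinor norm N(V) = |v1|^2 * |v2|^2 * ... * |v2|^2
= 5 * 2
Running product: 5, 10
N(V) = 10


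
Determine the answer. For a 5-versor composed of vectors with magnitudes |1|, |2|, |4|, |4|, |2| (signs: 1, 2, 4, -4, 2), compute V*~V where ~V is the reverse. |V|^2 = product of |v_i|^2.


Each vector v_i has |v_i|^2 = s_i^2
Squared scales: 1^2 = 1, 2^2 = 4, 4^2 = 16, (-4)^2 = 16, 2^2 = 4
|V|^2 = 1 * 4 * 16 * 16 * 4
= 4096


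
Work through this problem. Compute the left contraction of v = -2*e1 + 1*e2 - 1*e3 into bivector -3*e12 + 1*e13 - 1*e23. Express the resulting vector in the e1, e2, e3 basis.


Left contraction v _| B = <vB>_1 (grade-1 part of the geometric product vB).
Using e1_|e12 = e2, e2_|e12 = -e1, e1_|e13 = e3, e3_|e13 = -e1, e2_|e23 = e3, e3_|e23 = -e2:
e1 coeff: -v2*b12 - v3*b13 = -(1)*(-3) - (-1)*(1) = 4
e2 coeff: v1*b12 - v3*b23 = (-2)*(-3) - (-1)*(-1) = 5
e3 coeff: v1*b13 + v2*b23 = (-2)*(1) + (1)*(-1) = -3
v _| B = 4*e1 + 5*e2 - 3*e3
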